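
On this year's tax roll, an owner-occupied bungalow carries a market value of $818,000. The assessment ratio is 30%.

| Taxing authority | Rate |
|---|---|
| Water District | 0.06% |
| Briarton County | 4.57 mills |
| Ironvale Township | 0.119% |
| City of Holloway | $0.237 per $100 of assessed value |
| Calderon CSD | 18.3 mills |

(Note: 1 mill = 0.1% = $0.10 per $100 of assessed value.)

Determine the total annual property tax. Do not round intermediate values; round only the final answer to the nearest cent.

$6,633.16

Assessed value = $818,000 × 0.3 = $245,400
Water District: $245,400 × 0.0006 = $147.24
Briarton County: $245,400 × 0.00457 = $1,121.478
Ironvale Township: $245,400 × 0.00119 = $292.026
City of Holloway: $245,400 × 0.00237 = $581.598
Calderon CSD: $245,400 × 0.0183 = $4,490.82
Total = $6,633.162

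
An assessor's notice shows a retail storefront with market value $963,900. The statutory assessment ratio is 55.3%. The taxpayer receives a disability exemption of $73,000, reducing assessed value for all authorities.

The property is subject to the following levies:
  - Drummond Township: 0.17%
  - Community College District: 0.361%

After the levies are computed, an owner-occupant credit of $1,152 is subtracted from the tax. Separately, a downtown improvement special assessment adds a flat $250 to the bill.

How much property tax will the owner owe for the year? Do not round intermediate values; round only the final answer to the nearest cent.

Assessed value = $963,900 × 0.553 = $533,036.7
Taxable value = $533,036.7 − $73,000 = $460,036.7
Drummond Township: $460,036.7 × 0.0017 = $782.06239
Community College District: $460,036.7 × 0.00361 = $1,660.732487
Levies subtotal = $2,442.794877
After credit = $2,442.794877 − $1,152 = $1,290.794877
Total = $1,290.794877 + $250 = $1,540.794877

$1,540.79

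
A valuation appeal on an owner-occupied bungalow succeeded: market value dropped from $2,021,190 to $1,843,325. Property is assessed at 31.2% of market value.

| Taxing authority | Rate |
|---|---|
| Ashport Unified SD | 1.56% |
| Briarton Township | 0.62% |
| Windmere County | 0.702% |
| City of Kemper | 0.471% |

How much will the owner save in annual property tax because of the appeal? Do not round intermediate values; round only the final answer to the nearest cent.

$1,860.71

Old assessed value = $2,021,190 × 0.312 = $630,611.28
New assessed value = $1,843,325 × 0.312 = $575,117.4
Combined rate = 0.0156 + 0.0062 + 0.00702 + 0.00471 = 0.03353
Old tax = $630,611.28 × 0.03353 = $21,144.3962184
New tax = $575,117.4 × 0.03353 = $19,283.686422
Reduction = $21,144.3962184 − $19,283.686422 = $1,860.7097964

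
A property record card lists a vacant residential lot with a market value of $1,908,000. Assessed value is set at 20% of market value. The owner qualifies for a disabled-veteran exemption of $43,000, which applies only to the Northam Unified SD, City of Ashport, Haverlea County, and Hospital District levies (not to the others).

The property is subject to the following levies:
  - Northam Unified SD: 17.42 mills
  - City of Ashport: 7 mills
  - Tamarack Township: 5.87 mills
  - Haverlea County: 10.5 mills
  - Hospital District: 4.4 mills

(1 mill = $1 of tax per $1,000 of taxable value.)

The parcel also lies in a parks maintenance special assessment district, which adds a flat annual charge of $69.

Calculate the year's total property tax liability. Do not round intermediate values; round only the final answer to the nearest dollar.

Assessed value = $1,908,000 × 0.2 = $381,600
Northam Unified SD: ($381,600 − $43,000) × 0.01742 = $338,600 × 0.01742 = $5,898.412
City of Ashport: ($381,600 − $43,000) × 0.007 = $338,600 × 0.007 = $2,370.2
Tamarack Township: $381,600 × 0.00587 = $2,239.992
Haverlea County: ($381,600 − $43,000) × 0.0105 = $338,600 × 0.0105 = $3,555.3
Hospital District: ($381,600 − $43,000) × 0.0044 = $338,600 × 0.0044 = $1,489.84
Levies subtotal = $15,553.744
Total = $15,553.744 + $69 = $15,622.744

$15,623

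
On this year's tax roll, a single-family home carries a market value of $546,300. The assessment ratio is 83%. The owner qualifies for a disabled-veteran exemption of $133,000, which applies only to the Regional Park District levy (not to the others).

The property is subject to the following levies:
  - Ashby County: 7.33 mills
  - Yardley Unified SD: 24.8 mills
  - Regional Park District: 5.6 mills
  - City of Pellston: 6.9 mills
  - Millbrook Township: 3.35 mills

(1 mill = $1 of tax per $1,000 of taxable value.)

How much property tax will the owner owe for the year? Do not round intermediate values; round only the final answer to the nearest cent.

$21,010.72

Assessed value = $546,300 × 0.83 = $453,429
Ashby County: $453,429 × 0.00733 = $3,323.63457
Yardley Unified SD: $453,429 × 0.0248 = $11,245.0392
Regional Park District: ($453,429 − $133,000) × 0.0056 = $320,429 × 0.0056 = $1,794.4024
City of Pellston: $453,429 × 0.0069 = $3,128.6601
Millbrook Township: $453,429 × 0.00335 = $1,518.98715
Total = $21,010.72342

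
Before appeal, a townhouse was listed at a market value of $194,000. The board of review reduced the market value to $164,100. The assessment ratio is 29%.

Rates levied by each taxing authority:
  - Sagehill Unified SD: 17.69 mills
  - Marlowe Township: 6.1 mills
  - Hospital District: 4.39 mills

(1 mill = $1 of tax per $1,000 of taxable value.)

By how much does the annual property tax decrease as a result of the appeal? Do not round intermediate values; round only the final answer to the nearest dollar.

Old assessed value = $194,000 × 0.29 = $56,260
New assessed value = $164,100 × 0.29 = $47,589
Combined rate = 0.01769 + 0.0061 + 0.00439 = 0.02818
Old tax = $56,260 × 0.02818 = $1,585.4068
New tax = $47,589 × 0.02818 = $1,341.05802
Reduction = $1,585.4068 − $1,341.05802 = $244.34878

$244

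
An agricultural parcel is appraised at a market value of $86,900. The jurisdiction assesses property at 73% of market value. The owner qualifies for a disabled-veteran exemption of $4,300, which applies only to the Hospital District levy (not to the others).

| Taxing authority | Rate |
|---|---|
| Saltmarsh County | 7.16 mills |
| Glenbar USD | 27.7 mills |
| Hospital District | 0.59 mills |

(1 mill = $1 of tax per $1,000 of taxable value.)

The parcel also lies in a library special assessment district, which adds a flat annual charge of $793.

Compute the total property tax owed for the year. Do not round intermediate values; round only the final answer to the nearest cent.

Assessed value = $86,900 × 0.73 = $63,437
Saltmarsh County: $63,437 × 0.00716 = $454.20892
Glenbar USD: $63,437 × 0.0277 = $1,757.2049
Hospital District: ($63,437 − $4,300) × 0.00059 = $59,137 × 0.00059 = $34.89083
Levies subtotal = $2,246.30465
Total = $2,246.30465 + $793 = $3,039.30465

$3,039.30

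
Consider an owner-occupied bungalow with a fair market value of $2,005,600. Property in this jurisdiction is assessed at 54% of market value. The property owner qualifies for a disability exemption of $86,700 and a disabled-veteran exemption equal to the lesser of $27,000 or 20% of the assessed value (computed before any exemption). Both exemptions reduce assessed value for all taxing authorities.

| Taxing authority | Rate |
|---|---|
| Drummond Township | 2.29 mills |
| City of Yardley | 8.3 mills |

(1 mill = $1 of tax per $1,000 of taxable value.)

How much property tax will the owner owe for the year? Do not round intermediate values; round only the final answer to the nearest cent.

Assessed value = $2,005,600 × 0.54 = $1,083,024
Disabled-veteran exemption = min($27,000, 20% × $1,083,024) = min($27,000, $216,604.8) = $27,000 (dollar cap binds)
Taxable value = $1,083,024 − $86,700 − $27,000 = $969,324
Drummond Township: $969,324 × 0.00229 = $2,219.75196
City of Yardley: $969,324 × 0.0083 = $8,045.3892
Total = $10,265.14116

$10,265.14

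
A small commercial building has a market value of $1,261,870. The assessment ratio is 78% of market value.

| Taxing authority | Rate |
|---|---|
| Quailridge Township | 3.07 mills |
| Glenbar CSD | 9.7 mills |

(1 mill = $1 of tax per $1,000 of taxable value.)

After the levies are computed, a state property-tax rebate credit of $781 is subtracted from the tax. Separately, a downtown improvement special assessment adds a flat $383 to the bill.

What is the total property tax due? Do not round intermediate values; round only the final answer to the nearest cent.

$12,170.98

Assessed value = $1,261,870 × 0.78 = $984,258.6
Quailridge Township: $984,258.6 × 0.00307 = $3,021.673902
Glenbar CSD: $984,258.6 × 0.0097 = $9,547.30842
Levies subtotal = $12,568.982322
After credit = $12,568.982322 − $781 = $11,787.982322
Total = $11,787.982322 + $383 = $12,170.982322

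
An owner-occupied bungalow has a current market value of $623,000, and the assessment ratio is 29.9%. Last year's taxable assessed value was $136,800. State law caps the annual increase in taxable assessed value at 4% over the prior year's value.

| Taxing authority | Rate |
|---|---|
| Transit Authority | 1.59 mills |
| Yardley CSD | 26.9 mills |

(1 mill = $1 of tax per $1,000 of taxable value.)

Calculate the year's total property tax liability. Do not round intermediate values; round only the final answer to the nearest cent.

Uncapped assessed value = $623,000 × 0.299 = $186,277
Cap limit = $136,800 × 1.04 = $142,272
Taxable assessed value = min($186,277, $142,272) = $142,272 (cap binds)
Transit Authority: $142,272 × 0.00159 = $226.21248
Yardley CSD: $142,272 × 0.0269 = $3,827.1168
Total = $4,053.32928

$4,053.33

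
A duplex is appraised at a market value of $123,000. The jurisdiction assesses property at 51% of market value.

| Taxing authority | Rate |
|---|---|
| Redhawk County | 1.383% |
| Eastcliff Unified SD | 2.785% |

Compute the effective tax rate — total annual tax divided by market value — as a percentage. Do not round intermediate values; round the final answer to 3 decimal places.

2.126%

Assessed value = $123,000 × 0.51 = $62,730
Redhawk County: $62,730 × 0.01383 = $867.5559
Eastcliff Unified SD: $62,730 × 0.02785 = $1,747.0305
Total tax = $2,614.5864
Effective rate = $2,614.5864 ÷ $123,000 = 2.126% of market value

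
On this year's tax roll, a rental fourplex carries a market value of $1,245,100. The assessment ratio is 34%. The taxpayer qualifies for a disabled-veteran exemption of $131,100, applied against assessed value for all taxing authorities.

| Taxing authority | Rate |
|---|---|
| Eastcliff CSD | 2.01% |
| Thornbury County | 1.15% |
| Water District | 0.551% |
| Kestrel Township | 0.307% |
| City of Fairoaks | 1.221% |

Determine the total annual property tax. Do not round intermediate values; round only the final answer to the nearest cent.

Assessed value = $1,245,100 × 0.34 = $423,334
Taxable value = $423,334 − $131,100 = $292,234
Eastcliff CSD: $292,234 × 0.0201 = $5,873.9034
Thornbury County: $292,234 × 0.0115 = $3,360.691
Water District: $292,234 × 0.00551 = $1,610.20934
Kestrel Township: $292,234 × 0.00307 = $897.15838
City of Fairoaks: $292,234 × 0.01221 = $3,568.17714
Total = $5,873.9034 + $3,360.691 + $1,610.20934 + $897.15838 + $3,568.17714 = $15,310.13926

$15,310.14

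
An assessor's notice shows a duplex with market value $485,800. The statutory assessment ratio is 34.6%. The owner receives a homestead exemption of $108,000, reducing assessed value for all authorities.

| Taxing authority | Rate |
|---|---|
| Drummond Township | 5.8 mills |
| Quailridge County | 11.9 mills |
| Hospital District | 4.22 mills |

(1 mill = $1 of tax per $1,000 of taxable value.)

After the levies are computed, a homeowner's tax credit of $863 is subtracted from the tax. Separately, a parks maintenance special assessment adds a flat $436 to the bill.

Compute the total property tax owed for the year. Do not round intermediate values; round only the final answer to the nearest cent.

Assessed value = $485,800 × 0.346 = $168,086.8
Taxable value = $168,086.8 − $108,000 = $60,086.8
Drummond Township: $60,086.8 × 0.0058 = $348.50344
Quailridge County: $60,086.8 × 0.0119 = $715.03292
Hospital District: $60,086.8 × 0.00422 = $253.566296
Levies subtotal = $1,317.102656
After credit = $1,317.102656 − $863 = $454.102656
Total = $454.102656 + $436 = $890.102656

$890.10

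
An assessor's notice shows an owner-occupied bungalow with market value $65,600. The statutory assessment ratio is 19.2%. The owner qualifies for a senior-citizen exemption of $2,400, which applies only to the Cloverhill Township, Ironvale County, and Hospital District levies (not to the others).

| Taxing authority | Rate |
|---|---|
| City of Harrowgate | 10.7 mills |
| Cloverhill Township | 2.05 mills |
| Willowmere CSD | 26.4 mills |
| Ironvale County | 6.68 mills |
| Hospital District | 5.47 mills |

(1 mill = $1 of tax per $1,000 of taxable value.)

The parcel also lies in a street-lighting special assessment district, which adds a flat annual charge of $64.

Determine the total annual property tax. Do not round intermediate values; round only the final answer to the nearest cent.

$676.05

Assessed value = $65,600 × 0.192 = $12,595.2
City of Harrowgate: $12,595.2 × 0.0107 = $134.76864
Cloverhill Township: ($12,595.2 − $2,400) × 0.00205 = $10,195.2 × 0.00205 = $20.90016
Willowmere CSD: $12,595.2 × 0.0264 = $332.51328
Ironvale County: ($12,595.2 − $2,400) × 0.00668 = $10,195.2 × 0.00668 = $68.103936
Hospital District: ($12,595.2 − $2,400) × 0.00547 = $10,195.2 × 0.00547 = $55.767744
Levies subtotal = $612.05376
Total = $612.05376 + $64 = $676.05376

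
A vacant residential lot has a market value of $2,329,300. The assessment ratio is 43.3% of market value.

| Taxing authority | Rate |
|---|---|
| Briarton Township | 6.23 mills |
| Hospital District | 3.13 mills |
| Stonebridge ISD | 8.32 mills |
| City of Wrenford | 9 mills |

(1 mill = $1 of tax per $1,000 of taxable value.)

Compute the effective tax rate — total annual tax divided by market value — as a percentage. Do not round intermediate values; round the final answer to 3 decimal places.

1.155%

Assessed value = $2,329,300 × 0.433 = $1,008,586.9
Briarton Township: $1,008,586.9 × 0.00623 = $6,283.496387
Hospital District: $1,008,586.9 × 0.00313 = $3,156.876997
Stonebridge ISD: $1,008,586.9 × 0.00832 = $8,391.443008
City of Wrenford: $1,008,586.9 × 0.009 = $9,077.2821
Total tax = $26,909.098492
Effective rate = $26,909.098492 ÷ $2,329,300 = 1.155% of market value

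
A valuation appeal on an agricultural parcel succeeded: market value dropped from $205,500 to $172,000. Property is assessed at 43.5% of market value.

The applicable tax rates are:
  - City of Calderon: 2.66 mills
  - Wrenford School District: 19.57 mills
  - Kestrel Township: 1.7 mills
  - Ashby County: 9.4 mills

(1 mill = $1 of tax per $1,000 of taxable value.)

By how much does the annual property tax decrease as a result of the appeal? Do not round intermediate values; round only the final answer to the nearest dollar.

$486

Old assessed value = $205,500 × 0.435 = $89,392.5
New assessed value = $172,000 × 0.435 = $74,820
Combined rate = 0.00266 + 0.01957 + 0.0017 + 0.0094 = 0.03333
Old tax = $89,392.5 × 0.03333 = $2,979.452025
New tax = $74,820 × 0.03333 = $2,493.7506
Reduction = $2,979.452025 − $2,493.7506 = $485.701425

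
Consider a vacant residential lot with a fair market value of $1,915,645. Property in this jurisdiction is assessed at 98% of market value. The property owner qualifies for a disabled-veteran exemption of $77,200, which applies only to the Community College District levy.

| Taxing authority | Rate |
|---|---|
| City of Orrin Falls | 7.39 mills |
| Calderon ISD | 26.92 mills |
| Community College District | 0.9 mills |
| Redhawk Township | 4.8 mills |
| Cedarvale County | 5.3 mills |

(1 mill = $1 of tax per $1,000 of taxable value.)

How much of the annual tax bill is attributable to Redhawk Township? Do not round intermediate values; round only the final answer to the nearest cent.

$9,011.19

Assessed value = $1,915,645 × 0.98 = $1,877,332.1
Redhawk Township taxable value = $1,877,332.1 (exemption does not apply)
Redhawk Township levy = $1,877,332.1 × 0.0048 = $9,011.19408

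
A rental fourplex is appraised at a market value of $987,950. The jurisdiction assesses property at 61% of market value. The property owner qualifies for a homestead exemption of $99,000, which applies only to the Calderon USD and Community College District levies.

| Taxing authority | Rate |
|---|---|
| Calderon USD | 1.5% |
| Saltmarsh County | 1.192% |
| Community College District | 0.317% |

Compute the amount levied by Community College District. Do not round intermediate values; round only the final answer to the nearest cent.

Assessed value = $987,950 × 0.61 = $602,649.5
Community College District taxable value = $602,649.5 − $99,000 = $503,649.5
Community College District levy = $503,649.5 × 0.00317 = $1,596.568915

$1,596.57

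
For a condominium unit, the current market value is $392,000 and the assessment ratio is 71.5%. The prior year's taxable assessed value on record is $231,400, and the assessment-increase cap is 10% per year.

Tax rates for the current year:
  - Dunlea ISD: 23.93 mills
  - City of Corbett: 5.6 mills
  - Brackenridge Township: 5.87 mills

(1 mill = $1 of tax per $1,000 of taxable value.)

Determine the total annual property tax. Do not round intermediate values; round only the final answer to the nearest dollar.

Uncapped assessed value = $392,000 × 0.715 = $280,280
Cap limit = $231,400 × 1.1 = $254,540
Taxable assessed value = min($280,280, $254,540) = $254,540 (cap binds)
Dunlea ISD: $254,540 × 0.02393 = $6,091.1422
City of Corbett: $254,540 × 0.0056 = $1,425.424
Brackenridge Township: $254,540 × 0.00587 = $1,494.1498
Total = $9,010.716

$9,011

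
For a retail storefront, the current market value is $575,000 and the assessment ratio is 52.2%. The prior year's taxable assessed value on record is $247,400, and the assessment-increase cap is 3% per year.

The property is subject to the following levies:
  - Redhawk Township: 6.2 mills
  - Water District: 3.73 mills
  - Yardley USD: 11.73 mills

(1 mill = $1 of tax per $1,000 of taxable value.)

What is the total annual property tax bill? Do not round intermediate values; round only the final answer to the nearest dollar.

Uncapped assessed value = $575,000 × 0.522 = $300,150
Cap limit = $247,400 × 1.03 = $254,822
Taxable assessed value = min($300,150, $254,822) = $254,822 (cap binds)
Redhawk Township: $254,822 × 0.0062 = $1,579.8964
Water District: $254,822 × 0.00373 = $950.48606
Yardley USD: $254,822 × 0.01173 = $2,989.06206
Total = $5,519.44452

$5,519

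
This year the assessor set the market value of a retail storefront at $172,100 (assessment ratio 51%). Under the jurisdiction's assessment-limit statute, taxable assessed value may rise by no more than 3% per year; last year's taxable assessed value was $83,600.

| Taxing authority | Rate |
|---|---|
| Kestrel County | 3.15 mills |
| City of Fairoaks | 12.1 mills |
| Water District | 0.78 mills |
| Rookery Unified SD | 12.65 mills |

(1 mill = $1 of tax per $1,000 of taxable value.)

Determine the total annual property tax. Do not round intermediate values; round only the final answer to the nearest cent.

Uncapped assessed value = $172,100 × 0.51 = $87,771
Cap limit = $83,600 × 1.03 = $86,108
Taxable assessed value = min($87,771, $86,108) = $86,108 (cap binds)
Kestrel County: $86,108 × 0.00315 = $271.2402
City of Fairoaks: $86,108 × 0.0121 = $1,041.9068
Water District: $86,108 × 0.00078 = $67.16424
Rookery Unified SD: $86,108 × 0.01265 = $1,089.2662
Total = $2,469.57744

$2,469.58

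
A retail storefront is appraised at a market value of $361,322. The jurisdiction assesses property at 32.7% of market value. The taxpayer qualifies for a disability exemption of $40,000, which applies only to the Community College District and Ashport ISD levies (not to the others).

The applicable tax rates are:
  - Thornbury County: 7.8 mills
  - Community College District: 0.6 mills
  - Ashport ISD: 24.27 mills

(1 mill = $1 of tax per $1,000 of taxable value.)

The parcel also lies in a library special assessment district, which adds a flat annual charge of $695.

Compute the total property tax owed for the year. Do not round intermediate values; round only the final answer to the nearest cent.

Assessed value = $361,322 × 0.327 = $118,152.294
Thornbury County: $118,152.294 × 0.0078 = $921.5878932
Community College District: ($118,152.294 − $40,000) × 0.0006 = $78,152.294 × 0.0006 = $46.8913764
Ashport ISD: ($118,152.294 − $40,000) × 0.02427 = $78,152.294 × 0.02427 = $1,896.75617538
Levies subtotal = $2,865.23544498
Total = $2,865.23544498 + $695 = $3,560.23544498

$3,560.24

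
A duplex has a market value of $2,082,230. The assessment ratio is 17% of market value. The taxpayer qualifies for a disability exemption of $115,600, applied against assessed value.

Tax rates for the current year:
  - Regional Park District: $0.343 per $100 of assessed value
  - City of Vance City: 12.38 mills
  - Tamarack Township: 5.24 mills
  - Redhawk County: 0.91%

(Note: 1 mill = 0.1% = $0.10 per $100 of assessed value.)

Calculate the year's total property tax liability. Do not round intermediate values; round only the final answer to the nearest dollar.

$7,187

Assessed value = $2,082,230 × 0.17 = $353,979.1
Taxable value = $353,979.1 − $115,600 = $238,379.1
Regional Park District: $238,379.1 × 0.00343 = $817.640313
City of Vance City: $238,379.1 × 0.01238 = $2,951.133258
Tamarack Township: $238,379.1 × 0.00524 = $1,249.106484
Redhawk County: $238,379.1 × 0.0091 = $2,169.24981
Total = $7,187.129865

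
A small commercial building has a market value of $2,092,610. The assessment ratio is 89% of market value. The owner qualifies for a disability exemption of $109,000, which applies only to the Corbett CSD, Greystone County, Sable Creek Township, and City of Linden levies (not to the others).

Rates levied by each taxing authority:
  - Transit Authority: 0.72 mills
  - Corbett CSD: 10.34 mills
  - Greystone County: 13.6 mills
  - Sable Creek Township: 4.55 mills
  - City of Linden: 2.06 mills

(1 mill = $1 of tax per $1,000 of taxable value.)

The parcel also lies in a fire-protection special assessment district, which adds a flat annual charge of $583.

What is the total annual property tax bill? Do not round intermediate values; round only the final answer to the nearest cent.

Assessed value = $2,092,610 × 0.89 = $1,862,422.9
Transit Authority: $1,862,422.9 × 0.00072 = $1,340.944488
Corbett CSD: ($1,862,422.9 − $109,000) × 0.01034 = $1,753,422.9 × 0.01034 = $18,130.392786
Greystone County: ($1,862,422.9 − $109,000) × 0.0136 = $1,753,422.9 × 0.0136 = $23,846.55144
Sable Creek Township: ($1,862,422.9 − $109,000) × 0.00455 = $1,753,422.9 × 0.00455 = $7,978.074195
City of Linden: ($1,862,422.9 − $109,000) × 0.00206 = $1,753,422.9 × 0.00206 = $3,612.051174
Levies subtotal = $54,908.014083
Total = $54,908.014083 + $583 = $55,491.014083

$55,491.01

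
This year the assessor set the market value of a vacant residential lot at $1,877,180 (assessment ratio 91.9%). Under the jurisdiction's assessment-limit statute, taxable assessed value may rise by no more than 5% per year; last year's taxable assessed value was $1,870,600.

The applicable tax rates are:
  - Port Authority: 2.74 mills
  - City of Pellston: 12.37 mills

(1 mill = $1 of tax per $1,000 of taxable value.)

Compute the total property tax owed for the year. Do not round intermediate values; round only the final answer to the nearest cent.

$26,066.69

Uncapped assessed value = $1,877,180 × 0.919 = $1,725,128.42
Cap limit = $1,870,600 × 1.05 = $1,964,130
Taxable assessed value = min($1,725,128.42, $1,964,130) = $1,725,128.42 (cap does not bind)
Port Authority: $1,725,128.42 × 0.00274 = $4,726.8518708
City of Pellston: $1,725,128.42 × 0.01237 = $21,339.8385554
Total = $26,066.6904262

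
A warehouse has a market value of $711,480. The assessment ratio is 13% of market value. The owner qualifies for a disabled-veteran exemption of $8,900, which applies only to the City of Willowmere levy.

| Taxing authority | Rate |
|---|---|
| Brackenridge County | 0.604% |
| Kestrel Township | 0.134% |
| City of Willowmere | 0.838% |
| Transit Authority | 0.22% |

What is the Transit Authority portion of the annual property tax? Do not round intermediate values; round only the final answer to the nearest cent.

$203.48

Assessed value = $711,480 × 0.13 = $92,492.4
Transit Authority taxable value = $92,492.4 (exemption does not apply)
Transit Authority levy = $92,492.4 × 0.0022 = $203.48328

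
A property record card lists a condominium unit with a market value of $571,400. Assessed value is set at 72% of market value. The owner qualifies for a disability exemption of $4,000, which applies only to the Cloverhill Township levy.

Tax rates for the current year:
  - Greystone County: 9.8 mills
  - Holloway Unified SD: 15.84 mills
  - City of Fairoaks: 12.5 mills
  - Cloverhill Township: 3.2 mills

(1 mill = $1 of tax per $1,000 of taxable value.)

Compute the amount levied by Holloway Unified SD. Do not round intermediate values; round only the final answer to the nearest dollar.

$6,517

Assessed value = $571,400 × 0.72 = $411,408
Holloway Unified SD taxable value = $411,408 (exemption does not apply)
Holloway Unified SD levy = $411,408 × 0.01584 = $6,516.70272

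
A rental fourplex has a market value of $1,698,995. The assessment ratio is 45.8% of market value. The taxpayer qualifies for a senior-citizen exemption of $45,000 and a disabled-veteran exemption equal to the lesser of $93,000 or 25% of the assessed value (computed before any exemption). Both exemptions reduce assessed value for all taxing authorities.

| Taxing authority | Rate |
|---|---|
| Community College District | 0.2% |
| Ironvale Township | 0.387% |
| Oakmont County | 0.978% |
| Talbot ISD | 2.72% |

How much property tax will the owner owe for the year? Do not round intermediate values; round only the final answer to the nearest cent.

Assessed value = $1,698,995 × 0.458 = $778,139.71
Disabled-veteran exemption = min($93,000, 25% × $778,139.71) = min($93,000, $194,534.9275) = $93,000 (dollar cap binds)
Taxable value = $778,139.71 − $45,000 − $93,000 = $640,139.71
Community College District: $640,139.71 × 0.002 = $1,280.27942
Ironvale Township: $640,139.71 × 0.00387 = $2,477.3406777
Oakmont County: $640,139.71 × 0.00978 = $6,260.5663638
Talbot ISD: $640,139.71 × 0.0272 = $17,411.800112
Total = $27,429.9865735

$27,429.99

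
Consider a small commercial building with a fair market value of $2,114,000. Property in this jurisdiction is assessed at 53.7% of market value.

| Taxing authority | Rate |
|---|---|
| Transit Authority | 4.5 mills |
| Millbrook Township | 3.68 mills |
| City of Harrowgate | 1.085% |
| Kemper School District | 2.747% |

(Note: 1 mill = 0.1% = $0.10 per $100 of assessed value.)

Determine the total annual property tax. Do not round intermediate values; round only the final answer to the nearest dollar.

$52,788

Assessed value = $2,114,000 × 0.537 = $1,135,218
Transit Authority: $1,135,218 × 0.0045 = $5,108.481
Millbrook Township: $1,135,218 × 0.00368 = $4,177.60224
City of Harrowgate: $1,135,218 × 0.01085 = $12,317.1153
Kemper School District: $1,135,218 × 0.02747 = $31,184.43846
Total = $52,787.637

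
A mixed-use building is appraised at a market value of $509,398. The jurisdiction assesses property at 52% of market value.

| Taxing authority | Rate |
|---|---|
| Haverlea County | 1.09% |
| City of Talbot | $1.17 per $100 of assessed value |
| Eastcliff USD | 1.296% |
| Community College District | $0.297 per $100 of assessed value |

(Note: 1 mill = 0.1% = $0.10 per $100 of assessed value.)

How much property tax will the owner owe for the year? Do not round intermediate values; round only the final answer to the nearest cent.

Assessed value = $509,398 × 0.52 = $264,886.96
Haverlea County: $264,886.96 × 0.0109 = $2,887.267864
City of Talbot: $264,886.96 × 0.0117 = $3,099.177432
Eastcliff USD: $264,886.96 × 0.01296 = $3,432.9350016
Community College District: $264,886.96 × 0.00297 = $786.7142712
Total = $10,206.0945688

$10,206.09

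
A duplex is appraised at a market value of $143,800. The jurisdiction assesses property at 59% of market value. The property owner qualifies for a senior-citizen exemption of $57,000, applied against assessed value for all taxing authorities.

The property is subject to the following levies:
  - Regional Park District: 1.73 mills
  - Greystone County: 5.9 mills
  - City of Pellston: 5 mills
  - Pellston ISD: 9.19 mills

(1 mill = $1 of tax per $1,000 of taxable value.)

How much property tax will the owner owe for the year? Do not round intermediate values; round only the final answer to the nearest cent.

$607.51

Assessed value = $143,800 × 0.59 = $84,842
Taxable value = $84,842 − $57,000 = $27,842
Regional Park District: $27,842 × 0.00173 = $48.16666
Greystone County: $27,842 × 0.0059 = $164.2678
City of Pellston: $27,842 × 0.005 = $139.21
Pellston ISD: $27,842 × 0.00919 = $255.86798
Total = $48.16666 + $164.2678 + $139.21 + $255.86798 = $607.51244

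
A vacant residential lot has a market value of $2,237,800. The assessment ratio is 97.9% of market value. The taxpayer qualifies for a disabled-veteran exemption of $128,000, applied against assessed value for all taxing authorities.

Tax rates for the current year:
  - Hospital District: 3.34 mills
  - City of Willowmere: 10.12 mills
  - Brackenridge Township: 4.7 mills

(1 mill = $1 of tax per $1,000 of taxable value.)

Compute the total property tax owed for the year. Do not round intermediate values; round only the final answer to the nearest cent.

$37,460.56

Assessed value = $2,237,800 × 0.979 = $2,190,806.2
Taxable value = $2,190,806.2 − $128,000 = $2,062,806.2
Hospital District: $2,062,806.2 × 0.00334 = $6,889.772708
City of Willowmere: $2,062,806.2 × 0.01012 = $20,875.598744
Brackenridge Township: $2,062,806.2 × 0.0047 = $9,695.18914
Total = $6,889.772708 + $20,875.598744 + $9,695.18914 = $37,460.560592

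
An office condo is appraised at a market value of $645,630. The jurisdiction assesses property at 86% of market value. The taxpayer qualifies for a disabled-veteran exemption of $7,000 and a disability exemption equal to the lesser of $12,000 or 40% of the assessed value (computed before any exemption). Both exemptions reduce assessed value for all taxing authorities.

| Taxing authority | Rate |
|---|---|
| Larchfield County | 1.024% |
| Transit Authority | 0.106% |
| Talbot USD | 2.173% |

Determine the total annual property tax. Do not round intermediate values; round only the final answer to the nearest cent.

Assessed value = $645,630 × 0.86 = $555,241.8
Disability exemption = min($12,000, 40% × $555,241.8) = min($12,000, $222,096.72) = $12,000 (dollar cap binds)
Taxable value = $555,241.8 − $7,000 − $12,000 = $536,241.8
Larchfield County: $536,241.8 × 0.01024 = $5,491.116032
Transit Authority: $536,241.8 × 0.00106 = $568.416308
Talbot USD: $536,241.8 × 0.02173 = $11,652.534314
Total = $17,712.066654

$17,712.07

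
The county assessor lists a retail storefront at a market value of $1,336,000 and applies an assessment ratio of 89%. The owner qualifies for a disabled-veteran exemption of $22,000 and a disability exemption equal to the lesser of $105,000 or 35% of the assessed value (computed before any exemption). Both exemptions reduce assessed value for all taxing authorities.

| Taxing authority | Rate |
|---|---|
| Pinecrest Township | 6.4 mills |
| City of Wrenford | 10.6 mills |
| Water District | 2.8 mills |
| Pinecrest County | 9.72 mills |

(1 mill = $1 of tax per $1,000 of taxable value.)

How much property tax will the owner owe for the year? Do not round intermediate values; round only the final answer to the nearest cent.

$31,351.42

Assessed value = $1,336,000 × 0.89 = $1,189,040
Disability exemption = min($105,000, 35% × $1,189,040) = min($105,000, $416,164) = $105,000 (dollar cap binds)
Taxable value = $1,189,040 − $22,000 − $105,000 = $1,062,040
Pinecrest Township: $1,062,040 × 0.0064 = $6,797.056
City of Wrenford: $1,062,040 × 0.0106 = $11,257.624
Water District: $1,062,040 × 0.0028 = $2,973.712
Pinecrest County: $1,062,040 × 0.00972 = $10,323.0288
Total = $31,351.4208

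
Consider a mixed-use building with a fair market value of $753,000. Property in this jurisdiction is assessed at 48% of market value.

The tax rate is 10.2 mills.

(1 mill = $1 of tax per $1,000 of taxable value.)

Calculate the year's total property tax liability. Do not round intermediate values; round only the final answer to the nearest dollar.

$3,687

Assessed value = $753,000 × 0.48 = $361,440
Tax = $361,440 × 0.0102 = $3,686.688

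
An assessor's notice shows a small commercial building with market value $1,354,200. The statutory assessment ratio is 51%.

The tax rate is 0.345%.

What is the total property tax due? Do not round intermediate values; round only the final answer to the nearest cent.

$2,382.71

Assessed value = $1,354,200 × 0.51 = $690,642
Tax = $690,642 × 0.00345 = $2,382.7149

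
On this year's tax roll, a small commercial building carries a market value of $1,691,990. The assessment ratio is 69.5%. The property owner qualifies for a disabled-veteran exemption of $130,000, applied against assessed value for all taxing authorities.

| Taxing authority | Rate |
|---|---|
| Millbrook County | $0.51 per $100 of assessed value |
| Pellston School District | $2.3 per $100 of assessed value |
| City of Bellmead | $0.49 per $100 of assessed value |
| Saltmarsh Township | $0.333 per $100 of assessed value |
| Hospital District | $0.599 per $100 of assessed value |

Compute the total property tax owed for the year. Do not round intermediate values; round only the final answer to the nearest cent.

Assessed value = $1,691,990 × 0.695 = $1,175,933.05
Taxable value = $1,175,933.05 − $130,000 = $1,045,933.05
Millbrook County: $1,045,933.05 × 0.0051 = $5,334.258555
Pellston School District: $1,045,933.05 × 0.023 = $24,056.46015
City of Bellmead: $1,045,933.05 × 0.0049 = $5,125.071945
Saltmarsh Township: $1,045,933.05 × 0.00333 = $3,482.9570565
Hospital District: $1,045,933.05 × 0.00599 = $6,265.1389695
Total = $5,334.258555 + $24,056.46015 + $5,125.071945 + $3,482.9570565 + $6,265.1389695 = $44,263.886676

$44,263.89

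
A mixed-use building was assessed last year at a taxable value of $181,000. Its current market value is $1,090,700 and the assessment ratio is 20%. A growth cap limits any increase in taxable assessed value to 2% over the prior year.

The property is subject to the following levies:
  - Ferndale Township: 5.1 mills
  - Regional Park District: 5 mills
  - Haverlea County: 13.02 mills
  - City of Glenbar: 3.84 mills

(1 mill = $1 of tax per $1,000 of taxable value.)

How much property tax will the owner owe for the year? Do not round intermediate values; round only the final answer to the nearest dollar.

$4,977

Uncapped assessed value = $1,090,700 × 0.2 = $218,140
Cap limit = $181,000 × 1.02 = $184,620
Taxable assessed value = min($218,140, $184,620) = $184,620 (cap binds)
Ferndale Township: $184,620 × 0.0051 = $941.562
Regional Park District: $184,620 × 0.005 = $923.1
Haverlea County: $184,620 × 0.01302 = $2,403.7524
City of Glenbar: $184,620 × 0.00384 = $708.9408
Total = $4,977.3552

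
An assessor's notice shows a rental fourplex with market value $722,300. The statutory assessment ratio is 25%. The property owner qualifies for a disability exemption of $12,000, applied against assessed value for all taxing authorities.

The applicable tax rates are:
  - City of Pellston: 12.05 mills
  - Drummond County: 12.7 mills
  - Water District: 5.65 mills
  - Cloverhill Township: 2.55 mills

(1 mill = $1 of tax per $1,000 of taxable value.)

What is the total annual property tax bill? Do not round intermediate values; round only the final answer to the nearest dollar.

$5,555

Assessed value = $722,300 × 0.25 = $180,575
Taxable value = $180,575 − $12,000 = $168,575
City of Pellston: $168,575 × 0.01205 = $2,031.32875
Drummond County: $168,575 × 0.0127 = $2,140.9025
Water District: $168,575 × 0.00565 = $952.44875
Cloverhill Township: $168,575 × 0.00255 = $429.86625
Total = $2,031.32875 + $2,140.9025 + $952.44875 + $429.86625 = $5,554.54625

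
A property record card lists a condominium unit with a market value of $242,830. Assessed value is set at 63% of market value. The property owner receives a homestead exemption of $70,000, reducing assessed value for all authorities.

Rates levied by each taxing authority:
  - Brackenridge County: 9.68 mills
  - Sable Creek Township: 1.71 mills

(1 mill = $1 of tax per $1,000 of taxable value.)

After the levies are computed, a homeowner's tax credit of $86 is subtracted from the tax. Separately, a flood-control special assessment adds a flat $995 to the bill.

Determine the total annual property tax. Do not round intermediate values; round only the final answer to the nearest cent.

Assessed value = $242,830 × 0.63 = $152,982.9
Taxable value = $152,982.9 − $70,000 = $82,982.9
Brackenridge County: $82,982.9 × 0.00968 = $803.274472
Sable Creek Township: $82,982.9 × 0.00171 = $141.900759
Levies subtotal = $945.175231
After credit = $945.175231 − $86 = $859.175231
Total = $859.175231 + $995 = $1,854.175231

$1,854.18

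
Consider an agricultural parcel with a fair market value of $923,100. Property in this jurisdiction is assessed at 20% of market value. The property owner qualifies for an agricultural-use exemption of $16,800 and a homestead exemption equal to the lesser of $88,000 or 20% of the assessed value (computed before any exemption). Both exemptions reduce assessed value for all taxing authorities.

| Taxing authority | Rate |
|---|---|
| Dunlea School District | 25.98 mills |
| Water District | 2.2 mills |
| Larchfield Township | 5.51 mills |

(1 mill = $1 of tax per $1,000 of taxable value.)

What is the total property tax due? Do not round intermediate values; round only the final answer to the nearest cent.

Assessed value = $923,100 × 0.2 = $184,620
Homestead exemption = min($88,000, 20% × $184,620) = min($88,000, $36,924) = $36,924 (percentage binds)
Taxable value = $184,620 − $16,800 − $36,924 = $130,896
Dunlea School District: $130,896 × 0.02598 = $3,400.67808
Water District: $130,896 × 0.0022 = $287.9712
Larchfield Township: $130,896 × 0.00551 = $721.23696
Total = $4,409.88624

$4,409.89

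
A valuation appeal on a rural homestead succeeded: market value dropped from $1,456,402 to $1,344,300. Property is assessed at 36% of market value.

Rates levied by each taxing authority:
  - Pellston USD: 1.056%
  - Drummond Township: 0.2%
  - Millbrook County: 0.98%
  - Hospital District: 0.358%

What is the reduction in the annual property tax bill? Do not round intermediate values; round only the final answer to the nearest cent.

Old assessed value = $1,456,402 × 0.36 = $524,304.72
New assessed value = $1,344,300 × 0.36 = $483,948
Combined rate = 0.01056 + 0.002 + 0.0098 + 0.00358 = 0.02594
Old tax = $524,304.72 × 0.02594 = $13,600.4644368
New tax = $483,948 × 0.02594 = $12,553.61112
Reduction = $13,600.4644368 − $12,553.61112 = $1,046.8533168

$1,046.85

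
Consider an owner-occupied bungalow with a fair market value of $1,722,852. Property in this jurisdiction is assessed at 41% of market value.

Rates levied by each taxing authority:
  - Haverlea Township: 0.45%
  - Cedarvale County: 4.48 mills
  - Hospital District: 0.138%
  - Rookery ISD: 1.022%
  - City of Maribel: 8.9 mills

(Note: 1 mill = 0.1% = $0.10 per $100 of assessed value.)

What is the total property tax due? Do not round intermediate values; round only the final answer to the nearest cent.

Assessed value = $1,722,852 × 0.41 = $706,369.32
Haverlea Township: $706,369.32 × 0.0045 = $3,178.66194
Cedarvale County: $706,369.32 × 0.00448 = $3,164.5345536
Hospital District: $706,369.32 × 0.00138 = $974.7896616
Rookery ISD: $706,369.32 × 0.01022 = $7,219.0944504
City of Maribel: $706,369.32 × 0.0089 = $6,286.686948
Total = $20,823.7675536

$20,823.77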